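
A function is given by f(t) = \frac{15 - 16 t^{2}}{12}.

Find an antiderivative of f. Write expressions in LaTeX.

An antiderivative is F(t) = - \frac{4 t^{3}}{9} + \frac{5 t}{4}.

Any candidate F(t) must reproduce f(t) exactly when differentiated.
Check: d/dt[- \frac{4 t^{3}}{9} + \frac{5 t}{4}] = \frac{5}{4} - \frac{4 t^{2}}{3}, which equals f(t).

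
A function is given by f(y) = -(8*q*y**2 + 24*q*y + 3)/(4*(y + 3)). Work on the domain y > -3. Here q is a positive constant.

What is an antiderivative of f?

A first test for any F(y): its y-derivative must equal f(y) identically.
Check: d/dy[-q*y**2 - 3*log(y + 3)/4] = (-8*q*y**2 - 24*q*y - 3)/(4*y + 12), which equals f(y).

An antiderivative is F(y) = -q*y**2 - 3*log(y + 3)/4.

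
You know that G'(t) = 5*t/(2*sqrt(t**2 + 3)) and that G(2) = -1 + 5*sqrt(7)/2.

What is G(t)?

G(t) = (5*sqrt(t**2 + 3) - 2)/2

The substitution u = t**2 + 3 works: G'(t) is exactly (dG/du)*(du/dt) for that inner function.
A general antiderivative is 5*sqrt(t**2 + 3)/2 + C.
The condition gives C = -1 + 5*sqrt(7)/2 - (5*sqrt(7)/2) = -1.
So G(t) = (5*sqrt(t**2 + 3) - 2)/2.
Check: d/dt[(5*sqrt(t**2 + 3) - 2)/2] = 5*t/(2*sqrt(t**2 + 3)) = G'(t).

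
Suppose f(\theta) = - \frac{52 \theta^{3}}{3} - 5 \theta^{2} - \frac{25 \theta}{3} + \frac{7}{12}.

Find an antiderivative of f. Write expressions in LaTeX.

The integrand splits into summands that can be handled one at a time.
Check: d/d\theta[- \frac{13 \theta^{4}}{3} - \frac{5 \theta^{3}}{3} - \frac{25 \theta^{2}}{6} + \frac{7 \theta}{12}] = - \frac{52 \theta^{3}}{3} - 5 \theta^{2} - \frac{25 \theta}{3} + \frac{7}{12} = f(\theta).

An antiderivative is F(\theta) = - \frac{13 \theta^{4}}{3} - \frac{5 \theta^{3}}{3} - \frac{25 \theta^{2}}{6} + \frac{7 \theta}{12}.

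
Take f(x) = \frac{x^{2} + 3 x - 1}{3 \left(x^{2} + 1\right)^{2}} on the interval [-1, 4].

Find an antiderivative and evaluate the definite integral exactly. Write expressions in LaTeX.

Recognize the product-rule pattern: f = u'v + uv' with u = \frac{1}{2 x^{2} + 2}, v = - \frac{2 x}{3} - 1, so integration by parts undoes it.
F(x) = \frac{- 2 x - 3}{6 x^{2} + 6} is an antiderivative of f.
Check: d/dx[\frac{- 2 x - 3}{6 x^{2} + 6}] = \frac{x^{2} + 3 x - 1}{3 x^{4} + 6 x^{2} + 3}, which equals f(x).
F(4) = - \frac{11}{102}; F(-1) = - \frac{1}{12}.
Integral = F(4) - F(-1) = - \frac{5}{204}.

Antiderivative: F(x) = \frac{- 2 x - 3}{6 x^{2} + 6}; value = - \frac{5}{204}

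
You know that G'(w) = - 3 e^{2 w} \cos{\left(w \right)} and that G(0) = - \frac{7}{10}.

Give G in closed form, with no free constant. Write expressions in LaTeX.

Differentiate the proposed G(w) back; it has to land on the given G'(w).
A general antiderivative is - \frac{3 e^{2 w} \sin{\left(w \right)}}{5} - \frac{6 e^{2 w} \cos{\left(w \right)}}{5} + C.
The condition gives C = - \frac{7}{10} - (- \frac{6}{5}) = \frac{1}{2}.
So G(w) = - \frac{6 e^{2 w} \sin{\left(w \right)} + 12 e^{2 w} \cos{\left(w \right)} - 5}{10}.
Check: d/dw[- \frac{6 e^{2 w} \sin{\left(w \right)} + 12 e^{2 w} \cos{\left(w \right)} - 5}{10}] = - 3 e^{2 w} \cos{\left(w \right)} = G'(w).

G(w) = - \frac{6 e^{2 w} \sin{\left(w \right)} + 12 e^{2 w} \cos{\left(w \right)} - 5}{10}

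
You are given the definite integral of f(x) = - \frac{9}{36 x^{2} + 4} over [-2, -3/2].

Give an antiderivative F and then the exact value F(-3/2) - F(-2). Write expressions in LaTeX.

Antiderivative: F(x) = - \frac{3 \operatorname{atan}{\left(3 x \right)}}{4}; value = - \frac{3 \operatorname{atan}{\left(6 \right)}}{4} + \frac{3 \operatorname{atan}{\left(\frac{9}{2} \right)}}{4}

Recover f(x) by differentiating a candidate F(x); any mismatch rules it out.
F(x) = - \frac{3 \operatorname{atan}{\left(3 x \right)}}{4} is an antiderivative of f.
Check: d/dx[- \frac{3 \operatorname{atan}{\left(3 x \right)}}{4}] = - \frac{9}{36 x^{2} + 4} = f(x).
F(-3/2) = \frac{3 \operatorname{atan}{\left(\frac{9}{2} \right)}}{4}; F(-2) = \frac{3 \operatorname{atan}{\left(6 \right)}}{4}.
Integral = F(-3/2) - F(-2) = - \frac{3 \operatorname{atan}{\left(6 \right)}}{4} + \frac{3 \operatorname{atan}{\left(\frac{9}{2} \right)}}{4}.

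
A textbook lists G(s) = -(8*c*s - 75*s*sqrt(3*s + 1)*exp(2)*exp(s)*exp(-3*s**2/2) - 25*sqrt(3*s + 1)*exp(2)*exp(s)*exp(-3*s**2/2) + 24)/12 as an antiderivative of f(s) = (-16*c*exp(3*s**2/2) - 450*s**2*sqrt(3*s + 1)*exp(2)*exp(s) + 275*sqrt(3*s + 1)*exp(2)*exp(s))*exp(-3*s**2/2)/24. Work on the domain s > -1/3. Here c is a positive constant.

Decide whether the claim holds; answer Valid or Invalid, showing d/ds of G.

Valid: G'(s) = f(s).

d/ds[G] = (-16*c*sqrt(3*s + 1)*exp(3*s**2) - 1350*s**3*exp(2)*exp(s)*exp(3*s**2/2) - 450*s**2*exp(2)*exp(s)*exp(3*s**2/2) + 825*s*exp(2)*exp(s)*exp(3*s**2/2) + 275*exp(2)*exp(s)*exp(3*s**2/2))*exp(-3*s**2)/(24*sqrt(3*s + 1))
This equals f(s) exactly, so the claim holds.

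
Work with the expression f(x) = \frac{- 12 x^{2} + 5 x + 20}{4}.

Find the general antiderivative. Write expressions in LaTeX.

F(x) = - \frac{x \left(8 x^{2} - 5 x - 40\right)}{8} + C

Whatever form F(x) takes, F'(x) = f(x) is non-negotiable.
Check: d/dx[- \frac{x \left(8 x^{2} - 5 x - 40\right)}{8}] = - 3 x^{2} + \frac{5 x}{4} + 5, which equals f(x).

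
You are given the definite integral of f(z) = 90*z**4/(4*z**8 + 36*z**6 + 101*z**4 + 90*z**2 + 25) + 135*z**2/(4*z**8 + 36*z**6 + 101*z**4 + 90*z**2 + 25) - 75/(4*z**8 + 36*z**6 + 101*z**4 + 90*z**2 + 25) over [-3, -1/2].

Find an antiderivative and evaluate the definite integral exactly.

f has the shape u'v + uv' for u = -5*z and v = 1/(2*z**4/3 + 3*z**2 + 5/3) — it is the derivative of the product u*v.
F(z) = -15*z/(2*z**4 + 9*z**2 + 5) is an antiderivative of f.
Check: d/dz[-15*z/(2*z**4 + 9*z**2 + 5)] = (90*z**4 + 135*z**2 - 75)/(4*z**8 + 36*z**6 + 101*z**4 + 90*z**2 + 25), which equals f(z).
F(-1/2) = 60/59; F(-3) = 45/248.
Integral = F(-1/2) - F(-3) = 12225/14632.

Antiderivative: F(z) = -15*z/(2*z**4 + 9*z**2 + 5); value = 12225/14632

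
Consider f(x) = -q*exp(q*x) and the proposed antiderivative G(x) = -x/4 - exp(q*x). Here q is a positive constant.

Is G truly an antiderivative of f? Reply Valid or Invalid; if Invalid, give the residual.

Invalid: d/dx[G] - f = -1/4, which is not 0.

d/dx[G] = -q*exp(q*x) - 1/4
d/dx[G] - f(x) = -1/4 != 0.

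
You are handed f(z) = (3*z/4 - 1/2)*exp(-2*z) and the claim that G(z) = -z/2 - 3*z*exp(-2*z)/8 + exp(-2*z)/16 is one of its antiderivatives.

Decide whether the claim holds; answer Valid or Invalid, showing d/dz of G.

Invalid: d/dz[G] - f = -1/2, which is not 0.

d/dz[G] = (3*z - 2*exp(2*z) - 2)*exp(-2*z)/4
d/dz[G] - f(z) = -1/2 != 0.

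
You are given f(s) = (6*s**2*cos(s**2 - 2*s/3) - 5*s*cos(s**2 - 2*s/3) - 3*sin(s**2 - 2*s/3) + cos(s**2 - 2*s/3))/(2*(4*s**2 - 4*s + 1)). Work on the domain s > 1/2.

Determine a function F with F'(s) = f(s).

Recognize the product-rule pattern: f = u'v + uv' with u = 3/(4*(2*s - 1)), v = sin(s**2 - 2*s/3), so integration by parts undoes it.
Check: d/ds[3*sin(s**2 - 2*s/3)/(4*(2*s - 1))] = (6*s**2*cos(s**2 - 2*s/3) - 5*s*cos(s**2 - 2*s/3) - 3*sin(s**2 - 2*s/3) + cos(s**2 - 2*s/3))/(8*s**2 - 8*s + 2), which equals f(s).

An antiderivative is F(s) = 3*sin(s**2 - 2*s/3)/(4*(2*s - 1)).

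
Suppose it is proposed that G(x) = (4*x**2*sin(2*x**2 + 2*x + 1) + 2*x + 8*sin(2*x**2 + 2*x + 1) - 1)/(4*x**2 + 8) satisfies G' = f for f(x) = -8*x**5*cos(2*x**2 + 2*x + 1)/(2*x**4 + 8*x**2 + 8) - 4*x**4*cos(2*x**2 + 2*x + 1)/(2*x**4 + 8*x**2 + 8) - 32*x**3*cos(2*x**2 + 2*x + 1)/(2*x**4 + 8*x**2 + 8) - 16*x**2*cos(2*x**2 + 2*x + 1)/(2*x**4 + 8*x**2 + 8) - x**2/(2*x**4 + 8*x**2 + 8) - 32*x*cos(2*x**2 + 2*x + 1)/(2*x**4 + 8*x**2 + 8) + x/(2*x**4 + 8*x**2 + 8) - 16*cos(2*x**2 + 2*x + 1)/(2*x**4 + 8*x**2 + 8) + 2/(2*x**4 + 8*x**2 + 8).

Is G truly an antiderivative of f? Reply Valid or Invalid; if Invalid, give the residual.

Invalid: d/dx[G] - f = 8*x*cos(2*x**2 + 2*x + 1) + 4*cos(2*x**2 + 2*x + 1), which is not 0.

d/dx[G] = (8*x**5*cos(2*x**2 + 2*x + 1) + 4*x**4*cos(2*x**2 + 2*x + 1) + 32*x**3*cos(2*x**2 + 2*x + 1) + 16*x**2*cos(2*x**2 + 2*x + 1) - x**2 + 32*x*cos(2*x**2 + 2*x + 1) + x + 16*cos(2*x**2 + 2*x + 1) + 2)/(2*x**4 + 8*x**2 + 8)
d/dx[G] - f(x) = 8*x*cos(2*x**2 + 2*x + 1) + 4*cos(2*x**2 + 2*x + 1) != 0.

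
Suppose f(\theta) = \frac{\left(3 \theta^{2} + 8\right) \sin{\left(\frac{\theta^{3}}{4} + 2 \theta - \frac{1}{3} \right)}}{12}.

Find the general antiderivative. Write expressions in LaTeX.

The substitution u = \frac{\theta^{3}}{4} + 2 \theta - \frac{1}{3} works: f is exactly (dF/du)*(du/d\theta) for that inner function.
Check: d/d\theta[- \frac{\cos{\left(\frac{\theta^{3}}{4} + 2 \theta - \frac{1}{3} \right)}}{3}] = \frac{\theta^{2} \sin{\left(\frac{\theta^{3}}{4} + 2 \theta - \frac{1}{3} \right)}}{4} + \frac{2 \sin{\left(\frac{\theta^{3}}{4} + 2 \theta - \frac{1}{3} \right)}}{3}, which equals f(\theta).

F(\theta) = - \frac{\cos{\left(\frac{\theta^{3}}{4} + 2 \theta - \frac{1}{3} \right)}}{3} + C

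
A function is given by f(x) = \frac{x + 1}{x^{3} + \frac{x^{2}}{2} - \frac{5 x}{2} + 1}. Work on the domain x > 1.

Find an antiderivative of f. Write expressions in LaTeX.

The denominator factors as \left(x - 1\right) \left(x + 2\right) \left(2 x - 1\right); partial fractions split f into directly integrable pieces: - \frac{12}{5 \left(2 x - 1\right)} - \frac{2}{15 \left(x + 2\right)} + \frac{4}{3 \left(x - 1\right)}.
Check: d/dx[\frac{4 \log{\left(x - 1 \right)}}{3} - \frac{6 \log{\left(x - \frac{1}{2} \right)}}{5} - \frac{2 \log{\left(x + 2 \right)}}{15}] = \frac{2 x + 2}{2 x^{3} + x^{2} - 5 x + 2}, which equals f(x).

An antiderivative is F(x) = \frac{4 \log{\left(x - 1 \right)}}{3} - \frac{6 \log{\left(x - \frac{1}{2} \right)}}{5} - \frac{2 \log{\left(x + 2 \right)}}{15}.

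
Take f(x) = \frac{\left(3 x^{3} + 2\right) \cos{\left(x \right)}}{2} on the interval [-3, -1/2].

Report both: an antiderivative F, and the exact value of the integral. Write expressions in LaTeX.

Antiderivative: F(x) = \frac{3 x^{3} \sin{\left(x \right)}}{2} + \frac{9 x^{2} \cos{\left(x \right)}}{2} - 9 x \sin{\left(x \right)} + \sin{\left(x \right)} - 9 \cos{\left(x \right)}; value = - \frac{63 \cos{\left(\frac{1}{2} \right)}}{8} - \frac{85 \sin{\left(\frac{1}{2} \right)}}{16} - \frac{25 \sin{\left(3 \right)}}{2} - \frac{63 \cos{\left(3 \right)}}{2}

An antiderivative F(x) passes only if d/dx[F] lands on f(x) exactly.
F(x) = \frac{3 x^{3} \sin{\left(x \right)}}{2} + \frac{9 x^{2} \cos{\left(x \right)}}{2} - 9 x \sin{\left(x \right)} + \sin{\left(x \right)} - 9 \cos{\left(x \right)} is an antiderivative of f.
Check: d/dx[\frac{3 x^{3} \sin{\left(x \right)}}{2} + \frac{9 x^{2} \cos{\left(x \right)}}{2} - 9 x \sin{\left(x \right)} + \sin{\left(x \right)} - 9 \cos{\left(x \right)}] = \frac{3 x^{3} \cos{\left(x \right)}}{2} + \cos{\left(x \right)}, which equals f(x).
F(-1/2) = - \frac{63 \cos{\left(\frac{1}{2} \right)}}{8} - \frac{85 \sin{\left(\frac{1}{2} \right)}}{16}; F(-3) = \frac{63 \cos{\left(3 \right)}}{2} + \frac{25 \sin{\left(3 \right)}}{2}.
Integral = F(-1/2) - F(-3) = - \frac{63 \cos{\left(\frac{1}{2} \right)}}{8} - \frac{85 \sin{\left(\frac{1}{2} \right)}}{16} - \frac{25 \sin{\left(3 \right)}}{2} - \frac{63 \cos{\left(3 \right)}}{2}.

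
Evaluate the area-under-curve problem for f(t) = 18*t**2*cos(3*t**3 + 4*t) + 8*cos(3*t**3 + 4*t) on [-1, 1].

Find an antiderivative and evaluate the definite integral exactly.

Antiderivative: F(t) = 2*sin(3*t**3 + 4*t); value = 4*sin(7)

The substitution u = 3*t**3 + 4*t works: f is exactly (dF/du)*(du/dt) for that inner function.
F(t) = 2*sin(3*t**3 + 4*t) is an antiderivative of f.
Check: d/dt[2*sin(3*t**3 + 4*t)] = 18*t**2*cos(3*t**3 + 4*t) + 8*cos(3*t**3 + 4*t) = f(t).
F(1) = 2*sin(7); F(-1) = -2*sin(7).
Integral = F(1) - F(-1) = 4*sin(7).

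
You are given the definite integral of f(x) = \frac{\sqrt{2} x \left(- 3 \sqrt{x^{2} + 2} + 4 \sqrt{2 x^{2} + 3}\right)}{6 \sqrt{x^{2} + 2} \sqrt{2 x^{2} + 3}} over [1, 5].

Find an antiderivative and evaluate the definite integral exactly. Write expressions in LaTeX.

Antiderivative: F(x) = \frac{\sqrt{2} \left(8 \sqrt{x^{2} + 2} - 3 \sqrt{2 x^{2} + 3}\right)}{12}; value = - \frac{\sqrt{106}}{4} + \frac{\sqrt{10}}{4} + \frac{4 \sqrt{6}}{3}

Differentiate the proposed F(x) back; it has to land on f(x) exactly.
F(x) = \frac{\sqrt{2} \left(8 \sqrt{x^{2} + 2} - 3 \sqrt{2 x^{2} + 3}\right)}{12} is an antiderivative of f.
Check: d/dx[\frac{\sqrt{2} \left(8 \sqrt{x^{2} + 2} - 3 \sqrt{2 x^{2} + 3}\right)}{12}] = \frac{- 3 \sqrt{2} x \sqrt{x^{2} + 2} + 4 \sqrt{2} x \sqrt{2 x^{2} + 3}}{6 \sqrt{x^{2} + 2} \sqrt{2 x^{2} + 3}}, which equals f(x).
F(5) = - \frac{\sqrt{106}}{4} + 2 \sqrt{6}; F(1) = - \frac{\sqrt{10}}{4} + \frac{2 \sqrt{6}}{3}.
Integral = F(5) - F(1) = - \frac{\sqrt{106}}{4} + \frac{\sqrt{10}}{4} + \frac{4 \sqrt{6}}{3}.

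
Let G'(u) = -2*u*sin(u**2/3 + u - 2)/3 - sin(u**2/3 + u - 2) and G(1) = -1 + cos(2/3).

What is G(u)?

The substitution w = u**2/3 + u - 2 works: G'(u) is exactly (dG/dw)*(dw/du) for that inner function.
A general antiderivative is cos(u**2/3 + u - 2) + C.
The condition gives C = -1 + cos(2/3) - (cos(2/3)) = -1.
So G(u) = cos(u**2/3 + u - 2) - 1.
Check: d/du[cos(u**2/3 + u - 2) - 1] = -2*u*sin(u**2/3 + u - 2)/3 - sin(u**2/3 + u - 2) = G'(u).

G(u) = cos(u**2/3 + u - 2) - 1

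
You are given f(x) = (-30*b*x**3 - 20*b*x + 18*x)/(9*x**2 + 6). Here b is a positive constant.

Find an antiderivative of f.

An antiderivative is F(x) = -(5*b*x**2 - 3*log(3*x**2/2 + 1))/3.

For F(x) to be correct the identity F'(x) - f(x) = 0 must hold.
Check: d/dx[-(5*b*x**2 - 3*log(3*x**2/2 + 1))/3] = (-30*b*x**3 - 20*b*x + 18*x)/(9*x**2 + 6) = f(x).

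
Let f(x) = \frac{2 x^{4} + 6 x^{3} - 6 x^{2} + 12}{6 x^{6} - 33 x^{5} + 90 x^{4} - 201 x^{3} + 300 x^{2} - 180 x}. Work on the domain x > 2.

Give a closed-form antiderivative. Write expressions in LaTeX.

An antiderivative is F(x) = - \frac{\log{\left(x \right)}}{15} - \frac{397 \log{\left(x - 2 \right)}}{243} + \frac{154 \log{\left(x - \frac{3}{2} \right)}}{87} - \frac{1228 \log{\left(x^{2} + 5 \right)}}{35235} - \frac{442 \sqrt{5} \operatorname{atan}{\left(\frac{\sqrt{5} x}{5} \right)}}{7047} - \frac{34}{27 x - 54}.

Factor the denominator (3 x \left(x - 2\right)^{2} \left(2 x - 3\right) \left(x^{2} + 5\right)) and decompose: f = - \frac{2 \left(1228 x + 5525\right)}{35235 \left(x^{2} + 5\right)} + \frac{308}{87 \left(2 x - 3\right)} - \frac{397}{243 \left(x - 2\right)} + \frac{34}{27 \left(x - 2\right)^{2}} - \frac{1}{15 x}; each piece integrates to a log, atan, or power term.
Check: d/dx[- \frac{\log{\left(x \right)}}{15} - \frac{397 \log{\left(x - 2 \right)}}{243} + \frac{154 \log{\left(x - \frac{3}{2} \right)}}{87} - \frac{1228 \log{\left(x^{2} + 5 \right)}}{35235} - \frac{442 \sqrt{5} \operatorname{atan}{\left(\frac{\sqrt{5} x}{5} \right)}}{7047} - \frac{34}{27 x - 54}] = \frac{2 x^{4} + 6 x^{3} - 6 x^{2} + 12}{6 x^{6} - 33 x^{5} + 90 x^{4} - 201 x^{3} + 300 x^{2} - 180 x} = f(x).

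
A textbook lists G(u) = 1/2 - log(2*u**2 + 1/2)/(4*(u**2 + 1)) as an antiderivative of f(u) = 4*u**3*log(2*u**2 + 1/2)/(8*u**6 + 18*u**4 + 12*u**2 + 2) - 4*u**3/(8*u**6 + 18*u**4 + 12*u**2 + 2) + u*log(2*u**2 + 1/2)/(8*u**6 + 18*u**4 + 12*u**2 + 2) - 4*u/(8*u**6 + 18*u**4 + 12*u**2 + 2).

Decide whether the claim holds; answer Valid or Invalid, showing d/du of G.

d/du[G] = (4*u**3*log(2*u**2 + 1/2) - 4*u**3 + u*log(2*u**2 + 1/2) - 4*u)/(8*u**6 + 18*u**4 + 12*u**2 + 2)
This equals f(u) exactly, so the claim holds.

Valid - differentiating G returns exactly f.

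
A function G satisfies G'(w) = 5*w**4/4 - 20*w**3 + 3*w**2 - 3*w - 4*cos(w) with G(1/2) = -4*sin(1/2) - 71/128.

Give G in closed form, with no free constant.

Integrate term by term and add the pieces.
A general antiderivative is w**5/4 - 5*w**4 + w**3 - 3*w**2/2 - 4*sin(w) + C.
The condition gives C = -4*sin(1/2) - 71/128 - (-4*sin(1/2) - 71/128) = 0.
So G(w) = w**5/4 - 5*w**4 + w**3 - 3*w**2/2 - 4*sin(w).
Check: d/dw[w**5/4 - 5*w**4 + w**3 - 3*w**2/2 - 4*sin(w)] = 5*w**4/4 - 20*w**3 + 3*w**2 - 3*w - 4*cos(w) = G'(w).

G(w) = w**5/4 - 5*w**4 + w**3 - 3*w**2/2 - 4*sin(w)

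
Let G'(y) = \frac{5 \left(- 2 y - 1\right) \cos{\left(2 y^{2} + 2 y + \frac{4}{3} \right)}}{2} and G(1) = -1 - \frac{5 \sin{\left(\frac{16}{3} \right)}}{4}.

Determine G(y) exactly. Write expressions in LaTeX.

The substitution u = 2 y^{2} + 2 y + \frac{4}{3} works: G'(y) is exactly (dG/du)*(du/dy) for that inner function.
A general antiderivative is - \frac{5 \sin{\left(2 y^{2} + 2 y + \frac{4}{3} \right)}}{4} + C.
The condition gives C = -1 - \frac{5 \sin{\left(\frac{16}{3} \right)}}{4} - (- \frac{5 \sin{\left(\frac{16}{3} \right)}}{4}) = -1.
So G(y) = \frac{- 5 \sin{\left(2 y^{2} + 2 y + \frac{4}{3} \right)} - 4}{4}.
Check: d/dy[\frac{- 5 \sin{\left(2 y^{2} + 2 y + \frac{4}{3} \right)} - 4}{4}] = - 5 y \cos{\left(2 y^{2} + 2 y + \frac{4}{3} \right)} - \frac{5 \cos{\left(2 y^{2} + 2 y + \frac{4}{3} \right)}}{2}, which equals G'(y).

G(y) = \frac{- 5 \sin{\left(2 y^{2} + 2 y + \frac{4}{3} \right)} - 4}{4}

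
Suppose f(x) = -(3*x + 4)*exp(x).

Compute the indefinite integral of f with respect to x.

F(x) = -(3*x + 1)*exp(x) + C

Recognize the product-rule pattern: f = u'v + uv' with u = -3*x - 1, v = exp(x), so integration by parts undoes it.
Check: d/dx[-(3*x + 1)*exp(x)] = -3*x*exp(x) - 4*exp(x), which equals f(x).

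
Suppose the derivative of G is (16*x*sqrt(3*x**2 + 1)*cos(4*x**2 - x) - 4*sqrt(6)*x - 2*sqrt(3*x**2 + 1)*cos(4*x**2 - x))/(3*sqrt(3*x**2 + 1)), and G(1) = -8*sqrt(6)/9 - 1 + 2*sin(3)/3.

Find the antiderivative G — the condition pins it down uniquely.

Whatever form G(x) takes, its d/dx must return the stated G'(x).
A general antiderivative is -4*sqrt(2*x**2 + 2/3)/3 + 2*sin(4*x**2 - x)/3 + C.
The condition gives C = -8*sqrt(6)/9 - 1 + 2*sin(3)/3 - (-8*sqrt(6)/9 + 2*sin(3)/3) = -1.
So G(x) = -4*sqrt(2*x**2 + 2/3)/3 + 2*sin(4*x**2 - x)/3 - 1.
Check: d/dx[-4*sqrt(2*x**2 + 2/3)/3 + 2*sin(4*x**2 - x)/3 - 1] = (16*x*sqrt(3*x**2 + 1)*cos(4*x**2 - x) - 4*sqrt(6)*x - 2*sqrt(3*x**2 + 1)*cos(4*x**2 - x))/(3*sqrt(3*x**2 + 1)) = G'(x).

G(x) = -4*sqrt(2*x**2 + 2/3)/3 + 2*sin(4*x**2 - x)/3 - 1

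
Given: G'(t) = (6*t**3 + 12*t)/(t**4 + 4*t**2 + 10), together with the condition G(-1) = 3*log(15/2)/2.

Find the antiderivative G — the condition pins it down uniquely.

The substitution u = t**4/2 + 2*t**2 + 5 works: G'(t) is exactly (dG/du)*(du/dt) for that inner function.
A general antiderivative is 3*log(t**4/2 + 2*t**2 + 5)/2 + C.
The condition gives C = 3*log(15/2)/2 - (3*log(15/2)/2) = 0.
So G(t) = 3*log(t**4/2 + 2*t**2 + 5)/2.
Check: d/dt[3*log(t**4/2 + 2*t**2 + 5)/2] = (6*t**3 + 12*t)/(t**4 + 4*t**2 + 10) = G'(t).

G(t) = 3*log(t**4/2 + 2*t**2 + 5)/2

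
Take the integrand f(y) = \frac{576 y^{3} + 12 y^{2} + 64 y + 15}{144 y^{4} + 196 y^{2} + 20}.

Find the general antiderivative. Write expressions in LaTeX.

F(y) = 2 \log{\left(2 y^{2} + \frac{5}{2} \right)} + \frac{\operatorname{atan}{\left(3 y \right)}}{4} + C

For F(y) to be correct the identity F'(y) - f(y) = 0 must hold.
Check: d/dy[2 \log{\left(2 y^{2} + \frac{5}{2} \right)} + \frac{\operatorname{atan}{\left(3 y \right)}}{4}] = \frac{576 y^{3} + 12 y^{2} + 64 y + 15}{144 y^{4} + 196 y^{2} + 20} = f(y).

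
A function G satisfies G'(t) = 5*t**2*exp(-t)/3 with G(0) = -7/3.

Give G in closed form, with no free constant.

G'(t) has the shape u'v + uv' for u = -5*t**2/3 - 10*t/3 - 10/3 and v = exp(-t) — it is the derivative of the product u*v.
A general antiderivative is (-5*t**2 - 10*t - 10)*exp(-t)/3 + C.
The condition gives C = -7/3 - (-10/3) = 1.
So G(t) = -5*t**2*exp(-t)/3 - 10*t*exp(-t)/3 + 1 - 10*exp(-t)/3.
Check: d/dt[-5*t**2*exp(-t)/3 - 10*t*exp(-t)/3 + 1 - 10*exp(-t)/3] = 5*t**2*exp(-t)/3 = G'(t).

G(t) = -5*t**2*exp(-t)/3 - 10*t*exp(-t)/3 + 1 - 10*exp(-t)/3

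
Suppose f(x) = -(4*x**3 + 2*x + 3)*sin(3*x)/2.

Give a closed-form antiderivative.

Recover f(x) by differentiating a candidate F(x); any mismatch rules it out.
Check: d/dx[2*x**3*cos(3*x)/3 - 2*x**2*sin(3*x)/3 - x*cos(3*x)/9 + sin(3*x)/27 + cos(3*x)/2] = -2*x**3*sin(3*x) - x*sin(3*x) - 3*sin(3*x)/2, which equals f(x).

An antiderivative is F(x) = 2*x**3*cos(3*x)/3 - 2*x**2*sin(3*x)/3 - x*cos(3*x)/9 + sin(3*x)/27 + cos(3*x)/2.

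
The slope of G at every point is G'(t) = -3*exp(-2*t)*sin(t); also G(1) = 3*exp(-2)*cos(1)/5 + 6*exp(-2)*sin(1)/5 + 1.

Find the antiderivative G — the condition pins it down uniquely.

For G(t) to be correct, d/dt[G] must agree with the stated G'(t) identically.
A general antiderivative is 6*exp(-2*t)*sin(t)/5 + 3*exp(-2*t)*cos(t)/5 + C.
The condition gives C = 3*exp(-2)*cos(1)/5 + 6*exp(-2)*sin(1)/5 + 1 - (3*exp(-2)*cos(1)/5 + 6*exp(-2)*sin(1)/5) = 1.
So G(t) = (5*exp(2*t) + 6*sin(t) + 3*cos(t))*exp(-2*t)/5.
Check: d/dt[(5*exp(2*t) + 6*sin(t) + 3*cos(t))*exp(-2*t)/5] = -3*exp(-2*t)*sin(t) = G'(t).

G(t) = (5*exp(2*t) + 6*sin(t) + 3*cos(t))*exp(-2*t)/5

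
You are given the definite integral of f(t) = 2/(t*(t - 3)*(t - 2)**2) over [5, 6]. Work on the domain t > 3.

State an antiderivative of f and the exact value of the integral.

Antiderivative: F(t) = -log(t)/6 + 2*log(t - 3)/3 - log(t - 2)/2 + 2/(2*t - 4); value = -log(4)/2 - 2*log(2)/3 - log(6)/6 - 1/12 + log(5)/6 + 7*log(3)/6

The denominator factors as t*(t - 3)*(t - 2)**2; partial fractions split f into directly integrable pieces: -1/(2*(t - 2)) - 1/(t - 2)**2 + 2/(3*(t - 3)) - 1/(6*t).
F(t) = -log(t)/6 + 2*log(t - 3)/3 - log(t - 2)/2 + 2/(2*t - 4) is an antiderivative of f.
Check: d/dt[-log(t)/6 + 2*log(t - 3)/3 - log(t - 2)/2 + 2/(2*t - 4)] = 2/(t**4 - 7*t**3 + 16*t**2 - 12*t), which equals f(t).
F(6) = -log(4)/2 - log(6)/6 + 1/4 + 2*log(3)/3; F(5) = -log(3)/2 - log(5)/6 + 1/3 + 2*log(2)/3.
Integral = F(6) - F(5) = -log(4)/2 - 2*log(2)/3 - log(6)/6 - 1/12 + log(5)/6 + 7*log(3)/6.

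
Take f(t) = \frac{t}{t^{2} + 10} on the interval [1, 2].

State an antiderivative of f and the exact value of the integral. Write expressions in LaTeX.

Antiderivative: F(t) = \frac{\log{\left(\frac{t^{2}}{2} + 5 \right)}}{2}; value = - \frac{\log{\left(\frac{11}{2} \right)}}{2} + \frac{\log{\left(7 \right)}}{2}

f matches the chain-rule pattern g'(h)*h' with inner function h(t) = \frac{t^{2}}{2} + 5; substituting u = h(t) collapses the integral.
F(t) = \frac{\log{\left(\frac{t^{2}}{2} + 5 \right)}}{2} is an antiderivative of f.
Check: d/dt[\frac{\log{\left(\frac{t^{2}}{2} + 5 \right)}}{2}] = \frac{t}{t^{2} + 10} = f(t).
F(2) = \frac{\log{\left(7 \right)}}{2}; F(1) = \frac{\log{\left(\frac{11}{2} \right)}}{2}.
Integral = F(2) - F(1) = - \frac{\log{\left(\frac{11}{2} \right)}}{2} + \frac{\log{\left(7 \right)}}{2}.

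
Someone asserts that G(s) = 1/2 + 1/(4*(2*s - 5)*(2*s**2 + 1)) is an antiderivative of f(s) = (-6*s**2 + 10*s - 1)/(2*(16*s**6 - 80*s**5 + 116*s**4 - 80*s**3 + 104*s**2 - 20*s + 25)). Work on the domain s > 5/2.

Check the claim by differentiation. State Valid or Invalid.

d/ds[G] = (-6*s**2 + 10*s - 1)/(32*s**6 - 160*s**5 + 232*s**4 - 160*s**3 + 208*s**2 - 40*s + 50)
This equals f(s) exactly, so the claim holds.

Valid - differentiating G returns exactly f.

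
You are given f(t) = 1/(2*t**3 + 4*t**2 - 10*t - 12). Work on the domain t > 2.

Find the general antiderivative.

The denominator factors as 2*(t - 2)*(t + 1)*(t + 3); partial fractions split f into directly integrable pieces: 1/(20*(t + 3)) - 1/(12*(t + 1)) + 1/(30*(t - 2)).
Check: d/dt[log(t - 2)/30 - log(t + 1)/12 + log(t + 3)/20] = 1/(2*t**3 + 4*t**2 - 10*t - 12) = f(t).

F(t) = log(t - 2)/30 - log(t + 1)/12 + log(t + 3)/20 + C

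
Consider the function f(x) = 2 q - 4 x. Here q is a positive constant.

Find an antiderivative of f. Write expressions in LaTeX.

An antiderivative is F(x) = 2 q x - 2 x^{2}.

A first test for any F(x): its x-derivative must equal f(x) identically.
Check: d/dx[2 q x - 2 x^{2}] = 2 q - 4 x = f(x).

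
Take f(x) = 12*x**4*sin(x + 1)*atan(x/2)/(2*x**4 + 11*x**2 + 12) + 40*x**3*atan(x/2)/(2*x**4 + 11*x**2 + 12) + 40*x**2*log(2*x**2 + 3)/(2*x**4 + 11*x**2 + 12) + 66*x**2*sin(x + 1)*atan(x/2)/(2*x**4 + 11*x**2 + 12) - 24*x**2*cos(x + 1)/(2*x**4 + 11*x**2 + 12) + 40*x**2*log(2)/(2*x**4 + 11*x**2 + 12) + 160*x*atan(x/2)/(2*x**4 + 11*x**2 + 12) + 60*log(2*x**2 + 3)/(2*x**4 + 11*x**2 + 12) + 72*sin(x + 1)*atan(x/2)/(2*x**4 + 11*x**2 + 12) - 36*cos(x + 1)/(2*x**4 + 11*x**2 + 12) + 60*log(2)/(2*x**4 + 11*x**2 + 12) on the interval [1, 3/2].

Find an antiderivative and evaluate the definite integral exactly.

f has the shape u'v + uv' for u = 10*log(4*x**2 + 6) - 6*cos(x + 1) and v = atan(x/2) — it is the derivative of the product u*v.
F(x) = 10*log(2*x**2 + 3)*atan(x/2) - 6*cos(x + 1)*atan(x/2) + 10*log(2)*atan(x/2) is an antiderivative of f.
Check: d/dx[10*log(2*x**2 + 3)*atan(x/2) - 6*cos(x + 1)*atan(x/2) + 10*log(2)*atan(x/2)] = (12*x**4*sin(x + 1)*atan(x/2) + 40*x**3*atan(x/2) + 40*x**2*log(2*x**2 + 3) + 66*x**2*sin(x + 1)*atan(x/2) - 24*x**2*cos(x + 1) + 40*x**2*log(2) + 160*x*atan(x/2) + 60*log(2*x**2 + 3) + 72*sin(x + 1)*atan(x/2) - 36*cos(x + 1) + 60*log(2))/(2*x**4 + 11*x**2 + 12), which equals f(x).
F(3/2) = -6*cos(5/2)*atan(3/4) + 10*log(2)*atan(3/4) + 10*log(15/2)*atan(3/4); F(1) = -6*cos(2)*atan(1/2) + 10*log(2)*atan(1/2) + 10*log(5)*atan(1/2).
Integral = F(3/2) - F(1) = -10*log(10)*atan(1/2) + 6*cos(2)*atan(1/2) - 6*cos(5/2)*atan(3/4) + 10*log(15)*atan(3/4).

Antiderivative: F(x) = 10*log(2*x**2 + 3)*atan(x/2) - 6*cos(x + 1)*atan(x/2) + 10*log(2)*atan(x/2); value = -10*log(10)*atan(1/2) + 6*cos(2)*atan(1/2) - 6*cos(5/2)*atan(3/4) + 10*log(15)*atan(3/4)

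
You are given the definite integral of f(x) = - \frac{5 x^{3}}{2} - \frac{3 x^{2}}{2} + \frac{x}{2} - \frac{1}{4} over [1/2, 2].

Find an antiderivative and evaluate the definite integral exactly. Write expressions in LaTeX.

Antiderivative: F(x) = - \frac{5 x^{4}}{8} - \frac{x^{3}}{2} + \frac{x^{2}}{4} - \frac{x}{4}; value = - \frac{1707}{128}

The integrand splits into summands that can be handled one at a time.
F(x) = - \frac{5 x^{4}}{8} - \frac{x^{3}}{2} + \frac{x^{2}}{4} - \frac{x}{4} is an antiderivative of f.
Check: d/dx[- \frac{5 x^{4}}{8} - \frac{x^{3}}{2} + \frac{x^{2}}{4} - \frac{x}{4}] = - \frac{5 x^{3}}{2} - \frac{3 x^{2}}{2} + \frac{x}{2} - \frac{1}{4} = f(x).
F(2) = - \frac{27}{2}; F(1/2) = - \frac{21}{128}.
Integral = F(2) - F(1/2) = - \frac{1707}{128}.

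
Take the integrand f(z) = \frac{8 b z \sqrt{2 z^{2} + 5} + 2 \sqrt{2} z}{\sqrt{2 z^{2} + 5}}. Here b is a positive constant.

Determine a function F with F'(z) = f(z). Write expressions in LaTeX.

Check any antiderivative F(z) by computing F'(z) and comparing it with f(z).
Check: d/dz[4 b z^{2} + \sqrt{2} \sqrt{2 z^{2} + 5}] = \frac{8 b z \sqrt{2 z^{2} + 5} + 2 \sqrt{2} z}{\sqrt{2 z^{2} + 5}} = f(z).

An antiderivative is F(z) = 4 b z^{2} + \sqrt{2} \sqrt{2 z^{2} + 5}.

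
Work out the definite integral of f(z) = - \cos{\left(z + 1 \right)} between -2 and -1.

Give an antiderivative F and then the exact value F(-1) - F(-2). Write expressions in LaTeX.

Antiderivative: F(z) = - \sin{\left(z + 1 \right)}; value = - \sin{\left(1 \right)}

A first test for any F(z): its z-derivative must equal f(z) identically.
F(z) = - \sin{\left(z + 1 \right)} is an antiderivative of f.
Check: d/dz[- \sin{\left(z + 1 \right)}] = - \cos{\left(z + 1 \right)} = f(z).
F(-1) = 0; F(-2) = \sin{\left(1 \right)}.
Integral = F(-1) - F(-2) = - \sin{\left(1 \right)}.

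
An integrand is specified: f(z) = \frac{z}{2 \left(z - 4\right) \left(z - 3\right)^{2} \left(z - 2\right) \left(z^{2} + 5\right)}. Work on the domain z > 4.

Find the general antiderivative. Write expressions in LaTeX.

F(z) = \frac{\log{\left(z - 4 \right)}}{21} + \frac{\log{\left(z - 3 \right)}}{98} - \frac{\log{\left(z - 2 \right)}}{18} - \frac{\log{\left(z^{2} + 5 \right)}}{882} - \frac{\sqrt{5} \operatorname{atan}{\left(\frac{\sqrt{5} z}{5} \right)}}{1764} + \frac{3}{28 z - 84} + C

The denominator factors as 2 \left(z - 4\right) \left(z - 3\right)^{2} \left(z - 2\right) \left(z^{2} + 5\right); partial fractions split f into directly integrable pieces: - \frac{4 z + 5}{1764 \left(z^{2} + 5\right)} - \frac{1}{18 \left(z - 2\right)} + \frac{1}{98 \left(z - 3\right)} - \frac{3}{28 \left(z - 3\right)^{2}} + \frac{1}{21 \left(z - 4\right)}.
Check: d/dz[\frac{\log{\left(z - 4 \right)}}{21} + \frac{\log{\left(z - 3 \right)}}{98} - \frac{\log{\left(z - 2 \right)}}{18} - \frac{\log{\left(z^{2} + 5 \right)}}{882} - \frac{\sqrt{5} \operatorname{atan}{\left(\frac{\sqrt{5} z}{5} \right)}}{1764} + \frac{3}{28 z - 84}] = \frac{z}{2 z^{6} - 24 z^{5} + 116 z^{4} - 324 z^{3} + 674 z^{2} - 1020 z + 720}, which equals f(z).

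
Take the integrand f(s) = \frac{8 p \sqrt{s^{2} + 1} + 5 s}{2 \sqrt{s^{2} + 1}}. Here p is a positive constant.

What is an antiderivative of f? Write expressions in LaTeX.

Check any antiderivative F(s) by computing F'(s) and comparing it with f(s).
Check: d/ds[\frac{8 p s + 5 \sqrt{s^{2} + 1}}{2}] = \frac{8 p \sqrt{s^{2} + 1} + 5 s}{2 \sqrt{s^{2} + 1}} = f(s).

An antiderivative is F(s) = \frac{8 p s + 5 \sqrt{s^{2} + 1}}{2}.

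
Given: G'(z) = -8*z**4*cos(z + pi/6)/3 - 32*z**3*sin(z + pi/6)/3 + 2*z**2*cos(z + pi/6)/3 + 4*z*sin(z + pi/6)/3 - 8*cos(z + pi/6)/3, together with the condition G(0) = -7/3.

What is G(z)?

G'(z) has the shape u'v + uv' for u = -8*z**4/3 + 2*z**2/3 - 8/3 and v = sin(z + pi/6) — it is the derivative of the product u*v.
A general antiderivative is 4*(-2*z**4 + z**2/2 - 2)*sin(z + pi/6)/3 + C.
The condition gives C = -7/3 - (-4/3) = -1.
So G(z) = -(8*z**4*sin(z + pi/6) - 2*z**2*sin(z + pi/6) + 8*sin(z + pi/6) + 3)/3.
Check: d/dz[-(8*z**4*sin(z + pi/6) - 2*z**2*sin(z + pi/6) + 8*sin(z + pi/6) + 3)/3] = -8*z**4*cos(z + pi/6)/3 - 32*z**3*sin(z + pi/6)/3 + 2*z**2*cos(z + pi/6)/3 + 4*z*sin(z + pi/6)/3 - 8*cos(z + pi/6)/3 = G'(z).

G(z) = -(8*z**4*sin(z + pi/6) - 2*z**2*sin(z + pi/6) + 8*sin(z + pi/6) + 3)/3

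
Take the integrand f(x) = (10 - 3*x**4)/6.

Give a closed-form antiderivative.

An antiderivative is F(x) = -x**5/10 + 5*x/3.

Whatever form F(x) takes, F'(x) = f(x) is non-negotiable.
Check: d/dx[-x**5/10 + 5*x/3] = 5/3 - x**4/2, which equals f(x).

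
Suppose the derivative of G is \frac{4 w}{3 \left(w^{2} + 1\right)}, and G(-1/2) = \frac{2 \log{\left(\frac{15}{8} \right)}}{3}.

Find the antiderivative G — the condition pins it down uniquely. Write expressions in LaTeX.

G'(w) matches the chain-rule pattern g'(h)*h' with inner function h(w) = \frac{3 w^{2}}{2} + \frac{3}{2}; substituting u = h(w) collapses the integral.
A general antiderivative is \frac{2 \log{\left(\frac{3 w^{2}}{2} + \frac{3}{2} \right)}}{3} + C.
The condition gives C = \frac{2 \log{\left(\frac{15}{8} \right)}}{3} - (\frac{2 \log{\left(\frac{15}{8} \right)}}{3}) = 0.
So G(w) = \frac{2 \log{\left(\frac{3 w^{2}}{2} + \frac{3}{2} \right)}}{3}.
Check: d/dw[\frac{2 \log{\left(\frac{3 w^{2}}{2} + \frac{3}{2} \right)}}{3}] = \frac{4 w}{3 w^{2} + 3}, which equals G'(w).

G(w) = \frac{2 \log{\left(\frac{3 w^{2}}{2} + \frac{3}{2} \right)}}{3}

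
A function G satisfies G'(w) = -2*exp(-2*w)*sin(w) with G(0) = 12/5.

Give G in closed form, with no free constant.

For G(w) to be correct, d/dw[G] must agree with the stated G'(w) identically.
A general antiderivative is 4*exp(-2*w)*sin(w)/5 + 2*exp(-2*w)*cos(w)/5 + C.
The condition gives C = 12/5 - (2/5) = 2.
So G(w) = 2 + 4*exp(-2*w)*sin(w)/5 + 2*exp(-2*w)*cos(w)/5.
Check: d/dw[2 + 4*exp(-2*w)*sin(w)/5 + 2*exp(-2*w)*cos(w)/5] = -2*exp(-2*w)*sin(w) = G'(w).

G(w) = 2 + 4*exp(-2*w)*sin(w)/5 + 2*exp(-2*w)*cos(w)/5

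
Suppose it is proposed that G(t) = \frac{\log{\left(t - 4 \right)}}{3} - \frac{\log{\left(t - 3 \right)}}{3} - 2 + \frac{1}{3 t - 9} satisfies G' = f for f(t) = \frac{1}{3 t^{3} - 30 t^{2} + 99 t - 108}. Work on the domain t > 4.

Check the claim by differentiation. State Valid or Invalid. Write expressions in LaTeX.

Valid - differentiating G returns exactly f.

d/dt[G] = \frac{1}{3 t^{3} - 30 t^{2} + 99 t - 108}
This equals f(t) exactly, so the claim holds.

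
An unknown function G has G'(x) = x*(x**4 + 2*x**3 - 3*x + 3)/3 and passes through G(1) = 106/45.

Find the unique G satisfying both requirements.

G(x) = (5*x**6 + 12*x**5 - 30*x**3 + 45*x**2 + 180)/90

Whatever form G(x) takes, its d/dx must return the stated G'(x).
A general antiderivative is x**6/18 + 2*x**5/15 - x**3/3 + x**2/2 + C.
The condition gives C = 106/45 - (16/45) = 2.
So G(x) = (5*x**6 + 12*x**5 - 30*x**3 + 45*x**2 + 180)/90.
Check: d/dx[(5*x**6 + 12*x**5 - 30*x**3 + 45*x**2 + 180)/90] = x**5/3 + 2*x**4/3 - x**2 + x, which equals G'(x).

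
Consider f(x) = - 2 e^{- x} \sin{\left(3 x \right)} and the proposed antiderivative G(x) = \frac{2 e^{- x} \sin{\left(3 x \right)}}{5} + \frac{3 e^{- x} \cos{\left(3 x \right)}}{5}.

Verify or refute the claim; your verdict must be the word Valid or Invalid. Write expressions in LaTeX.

Invalid: d/dx[G] - f = \frac{\left(- \sin{\left(3 x \right)} + 3 \cos{\left(3 x \right)}\right) e^{- x}}{5}, which is not 0.

d/dx[G] = \frac{\left(- 11 \sin{\left(3 x \right)} + 3 \cos{\left(3 x \right)}\right) e^{- x}}{5}
d/dx[G] - f(x) = \frac{\left(- \sin{\left(3 x \right)} + 3 \cos{\left(3 x \right)}\right) e^{- x}}{5} != 0.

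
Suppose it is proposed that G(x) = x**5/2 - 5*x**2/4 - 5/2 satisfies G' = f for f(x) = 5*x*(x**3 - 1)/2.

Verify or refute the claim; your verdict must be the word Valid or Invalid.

Valid. The derivative of G reproduces f.

d/dx[G] = 5*x**4/2 - 5*x/2
This equals f(x) exactly, so the claim holds.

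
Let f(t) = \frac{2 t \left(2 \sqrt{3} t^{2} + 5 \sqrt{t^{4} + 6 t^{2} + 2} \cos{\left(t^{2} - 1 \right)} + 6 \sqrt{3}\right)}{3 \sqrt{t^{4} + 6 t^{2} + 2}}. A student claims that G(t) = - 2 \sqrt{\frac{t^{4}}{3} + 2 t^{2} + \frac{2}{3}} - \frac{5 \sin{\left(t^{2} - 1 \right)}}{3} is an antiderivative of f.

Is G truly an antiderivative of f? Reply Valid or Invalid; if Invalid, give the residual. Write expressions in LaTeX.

Invalid: d/dt[G] - f = \frac{- 8 \sqrt{3} t^{3} - 20 t \sqrt{t^{4} + 6 t^{2} + 2} \cos{\left(t^{2} - 1 \right)} - 24 \sqrt{3} t}{3 \sqrt{t^{4} + 6 t^{2} + 2}}, which is not 0.

d/dt[G] = \frac{- 4 \sqrt{3} t^{3} - 10 t \sqrt{t^{4} + 6 t^{2} + 2} \cos{\left(t^{2} - 1 \right)} - 12 \sqrt{3} t}{3 \sqrt{t^{4} + 6 t^{2} + 2}}
d/dt[G] - f(t) = \frac{- 8 \sqrt{3} t^{3} - 20 t \sqrt{t^{4} + 6 t^{2} + 2} \cos{\left(t^{2} - 1 \right)} - 24 \sqrt{3} t}{3 \sqrt{t^{4} + 6 t^{2} + 2}} != 0.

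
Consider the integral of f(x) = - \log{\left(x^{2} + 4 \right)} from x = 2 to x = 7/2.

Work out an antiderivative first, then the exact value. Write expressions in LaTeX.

Antiderivative: F(x) = - x \log{\left(x^{2} + 4 \right)} + 2 x - 4 \operatorname{atan}{\left(\frac{x}{2} \right)}; value = - \frac{7 \log{\left(\frac{65}{4} \right)}}{2} - 4 \operatorname{atan}{\left(\frac{7}{4} \right)} + 3 + \pi + 2 \log{\left(8 \right)}

Check any antiderivative F(x) by computing F'(x) and comparing it with f(x).
F(x) = - x \log{\left(x^{2} + 4 \right)} + 2 x - 4 \operatorname{atan}{\left(\frac{x}{2} \right)} is an antiderivative of f.
Check: d/dx[- x \log{\left(x^{2} + 4 \right)} + 2 x - 4 \operatorname{atan}{\left(\frac{x}{2} \right)}] = - \log{\left(x^{2} + 4 \right)} = f(x).
F(7/2) = - \frac{7 \log{\left(\frac{65}{4} \right)}}{2} - 4 \operatorname{atan}{\left(\frac{7}{4} \right)} + 7; F(2) = - 2 \log{\left(8 \right)} - \pi + 4.
Integral = F(7/2) - F(2) = - \frac{7 \log{\left(\frac{65}{4} \right)}}{2} - 4 \operatorname{atan}{\left(\frac{7}{4} \right)} + 3 + \pi + 2 \log{\left(8 \right)}.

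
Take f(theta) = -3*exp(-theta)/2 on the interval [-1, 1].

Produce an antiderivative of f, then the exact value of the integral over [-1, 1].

Antiderivative: F(theta) = 3*exp(-theta)/2; value = -3*exp(1)/2 + 3*exp(-1)/2

Differentiate the proposed F(theta) back; it has to land on f(theta) exactly.
F(theta) = 3*exp(-theta)/2 is an antiderivative of f.
Check: d/dtheta[3*exp(-theta)/2] = -3*exp(-theta)/2 = f(theta).
F(1) = 3*exp(-1)/2; F(-1) = 3*exp(1)/2.
Integral = F(1) - F(-1) = -3*exp(1)/2 + 3*exp(-1)/2.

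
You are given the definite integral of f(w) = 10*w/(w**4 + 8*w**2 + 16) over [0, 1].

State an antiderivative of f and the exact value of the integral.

f matches the chain-rule pattern g'(h)*h' with inner function h(w) = w**2/2 + 2; substituting u = h(w) collapses the integral.
F(w) = -5/(w**2 + 4) is an antiderivative of f.
Check: d/dw[-5/(w**2 + 4)] = 10*w/(w**4 + 8*w**2 + 16) = f(w).
F(1) = -1; F(0) = -5/4.
Integral = F(1) - F(0) = 1/4.

Antiderivative: F(w) = -5/(w**2 + 4); value = 1/4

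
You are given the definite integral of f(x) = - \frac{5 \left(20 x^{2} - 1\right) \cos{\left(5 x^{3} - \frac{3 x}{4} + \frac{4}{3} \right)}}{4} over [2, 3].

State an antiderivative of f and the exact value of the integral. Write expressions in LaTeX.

Antiderivative: F(x) = - \frac{5 \sin{\left(5 x^{3} - \frac{3 x}{4} + \frac{4}{3} \right)}}{3}; value = - \frac{5 \sin{\left(\frac{1609}{12} \right)}}{3} + \frac{5 \sin{\left(\frac{239}{6} \right)}}{3}

f matches the chain-rule pattern g'(h)*h' with inner function h(x) = 5 x^{3} - \frac{3 x}{4} + \frac{4}{3}; substituting u = h(x) collapses the integral.
F(x) = - \frac{5 \sin{\left(5 x^{3} - \frac{3 x}{4} + \frac{4}{3} \right)}}{3} is an antiderivative of f.
Check: d/dx[- \frac{5 \sin{\left(5 x^{3} - \frac{3 x}{4} + \frac{4}{3} \right)}}{3}] = - 25 x^{2} \cos{\left(5 x^{3} - \frac{3 x}{4} + \frac{4}{3} \right)} + \frac{5 \cos{\left(5 x^{3} - \frac{3 x}{4} + \frac{4}{3} \right)}}{4}, which equals f(x).
F(3) = - \frac{5 \sin{\left(\frac{1609}{12} \right)}}{3}; F(2) = - \frac{5 \sin{\left(\frac{239}{6} \right)}}{3}.
Integral = F(3) - F(2) = - \frac{5 \sin{\left(\frac{1609}{12} \right)}}{3} + \frac{5 \sin{\left(\frac{239}{6} \right)}}{3}.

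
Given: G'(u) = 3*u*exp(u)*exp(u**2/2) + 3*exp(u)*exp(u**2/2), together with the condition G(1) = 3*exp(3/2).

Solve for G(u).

G(u) = 3*exp(u)*exp(u**2/2)

G'(u) matches the chain-rule pattern g'(h)*h' with inner function h(u) = u**2/2 + u; substituting w = h(u) collapses the integral.
A general antiderivative is 3*exp(u**2/2 + u) + C.
The condition gives C = 3*exp(3/2) - (3*exp(3/2)) = 0.
So G(u) = 3*exp(u)*exp(u**2/2).
Check: d/du[3*exp(u)*exp(u**2/2)] = 3*u*exp(u)*exp(u**2/2) + 3*exp(u)*exp(u**2/2) = G'(u).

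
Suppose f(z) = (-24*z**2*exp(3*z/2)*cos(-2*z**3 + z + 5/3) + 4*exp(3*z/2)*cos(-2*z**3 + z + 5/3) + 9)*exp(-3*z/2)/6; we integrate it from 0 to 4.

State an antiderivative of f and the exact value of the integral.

Whatever form F(z) takes, F'(z) = f(z) is non-negotiable.
F(z) = (2*exp(3*z/2)*sin(-2*z**3 + z + 5/3) - 3)*exp(-3*z/2)/3 is an antiderivative of f.
Check: d/dz[(2*exp(3*z/2)*sin(-2*z**3 + z + 5/3) - 3)*exp(-3*z/2)/3] = (-24*z**2*exp(3*z/2)*cos(-2*z**3 + z + 5/3) + 4*exp(3*z/2)*cos(-2*z**3 + z + 5/3) + 9)*exp(-3*z/2)/6 = f(z).
F(4) = -2*sin(367/3)/3 - exp(-6); F(0) = -1 + 2*sin(5/3)/3.
Integral = F(4) - F(0) = -2*sin(5/3)/3 - 2*sin(367/3)/3 - exp(-6) + 1.

Antiderivative: F(z) = (2*exp(3*z/2)*sin(-2*z**3 + z + 5/3) - 3)*exp(-3*z/2)/3; value = -2*sin(5/3)/3 - 2*sin(367/3)/3 - exp(-6) + 1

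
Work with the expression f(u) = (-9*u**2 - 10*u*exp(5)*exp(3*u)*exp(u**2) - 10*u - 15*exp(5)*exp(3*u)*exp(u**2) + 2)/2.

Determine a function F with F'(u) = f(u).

An antiderivative is F(u) = -(6*u**3 + 10*u**2 - 4*u + 10*exp(5)*exp(3*u)*exp(u**2) + 1)/4.

Any candidate F(u) must reproduce f(u) exactly when differentiated.
Check: d/du[-(6*u**3 + 10*u**2 - 4*u + 10*exp(5)*exp(3*u)*exp(u**2) + 1)/4] = -9*u**2/2 - 5*u*exp(5)*exp(3*u)*exp(u**2) - 5*u - 15*exp(5)*exp(3*u)*exp(u**2)/2 + 1, which equals f(u).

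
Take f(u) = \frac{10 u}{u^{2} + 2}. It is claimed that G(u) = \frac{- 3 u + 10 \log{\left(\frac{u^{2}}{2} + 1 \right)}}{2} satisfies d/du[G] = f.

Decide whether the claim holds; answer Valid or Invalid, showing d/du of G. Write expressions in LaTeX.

Invalid: d/du[G] - f = - \frac{3}{2}, which is not 0.

d/du[G] = \frac{- 3 u^{2} + 20 u - 6}{2 u^{2} + 4}
d/du[G] - f(u) = - \frac{3}{2} != 0.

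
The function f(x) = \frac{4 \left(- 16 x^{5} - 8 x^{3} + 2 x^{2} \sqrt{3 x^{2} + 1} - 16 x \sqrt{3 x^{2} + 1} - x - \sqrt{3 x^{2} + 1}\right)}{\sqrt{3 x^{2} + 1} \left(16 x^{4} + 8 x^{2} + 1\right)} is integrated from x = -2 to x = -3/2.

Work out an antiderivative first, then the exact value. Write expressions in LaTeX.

Recover f(x) by differentiating a candidate F(x); any mismatch rules it out.
F(x) = - \frac{32 x^{2} \sqrt{3 x^{2} + 1} + 12 x^{2} \operatorname{atan}{\left(2 x \right)} + 18 x + 8 \sqrt{3 x^{2} + 1} + 3 \operatorname{atan}{\left(2 x \right)} - 48}{6 \left(4 x^{2} + 1\right)} is an antiderivative of f.
Check: d/dx[- \frac{32 x^{2} \sqrt{3 x^{2} + 1} + 12 x^{2} \operatorname{atan}{\left(2 x \right)} + 18 x + 8 \sqrt{3 x^{2} + 1} + 3 \operatorname{atan}{\left(2 x \right)} - 48}{6 \left(4 x^{2} + 1\right)}] = \frac{- 64 x^{5} - 32 x^{3} + 8 x^{2} \sqrt{3 x^{2} + 1} - 64 x \sqrt{3 x^{2} + 1} - 4 x - 4 \sqrt{3 x^{2} + 1}}{16 x^{4} \sqrt{3 x^{2} + 1} + 8 x^{2} \sqrt{3 x^{2} + 1} + \sqrt{3 x^{2} + 1}}, which equals f(x).
F(-3/2) = - \frac{2 \sqrt{31}}{3} + \frac{\operatorname{atan}{\left(3 \right)}}{2} + \frac{5}{4}; F(-2) = - \frac{4 \sqrt{13}}{3} + \frac{\operatorname{atan}{\left(4 \right)}}{2} + \frac{14}{17}.
Integral = F(-3/2) - F(-2) = - \frac{2 \sqrt{31}}{3} - \frac{\operatorname{atan}{\left(4 \right)}}{2} + \frac{29}{68} + \frac{\operatorname{atan}{\left(3 \right)}}{2} + \frac{4 \sqrt{13}}{3}.

Antiderivative: F(x) = - \frac{32 x^{2} \sqrt{3 x^{2} + 1} + 12 x^{2} \operatorname{atan}{\left(2 x \right)} + 18 x + 8 \sqrt{3 x^{2} + 1} + 3 \operatorname{atan}{\left(2 x \right)} - 48}{6 \left(4 x^{2} + 1\right)}; value = - \frac{2 \sqrt{31}}{3} - \frac{\operatorname{atan}{\left(4 \right)}}{2} + \frac{29}{68} + \frac{\operatorname{atan}{\left(3 \right)}}{2} + \frac{4 \sqrt{13}}{3}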